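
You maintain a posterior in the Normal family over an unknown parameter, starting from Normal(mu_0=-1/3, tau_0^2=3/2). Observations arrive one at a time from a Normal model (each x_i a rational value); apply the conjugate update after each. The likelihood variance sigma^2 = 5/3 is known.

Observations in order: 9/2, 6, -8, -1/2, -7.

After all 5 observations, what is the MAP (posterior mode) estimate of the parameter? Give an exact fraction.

-29/33

obs 1: x=9/2 → posterior Normal(223/114, 15/19)
obs 2: x=6 → posterior Normal(547/168, 15/28)
obs 3: x=-8 → posterior Normal(115/222, 15/37)
obs 4: x=-1/2 → posterior Normal(22/69, 15/46)
obs 5: x=-7 → posterior Normal(-29/33, 3/11)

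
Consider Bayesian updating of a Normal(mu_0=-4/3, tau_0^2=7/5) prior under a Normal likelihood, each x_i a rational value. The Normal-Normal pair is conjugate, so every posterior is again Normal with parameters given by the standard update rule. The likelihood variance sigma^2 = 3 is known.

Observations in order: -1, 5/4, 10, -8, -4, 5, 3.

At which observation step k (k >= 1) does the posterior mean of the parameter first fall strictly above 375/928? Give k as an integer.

k = 3

obs 1: x=-1 → posterior Normal(-27/22, 21/22)
obs 2: x=5/4 → posterior Normal(-73/116, 21/29)
obs 3: x=10 → posterior Normal(23/16, 7/12)
obs 4: x=-8 → posterior Normal(-17/172, 21/43)
obs 5: x=-4 → posterior Normal(-129/200, 21/50)
obs 6: x=5 → posterior Normal(11/228, 7/19)
obs 7: x=3 → posterior Normal(95/256, 21/64)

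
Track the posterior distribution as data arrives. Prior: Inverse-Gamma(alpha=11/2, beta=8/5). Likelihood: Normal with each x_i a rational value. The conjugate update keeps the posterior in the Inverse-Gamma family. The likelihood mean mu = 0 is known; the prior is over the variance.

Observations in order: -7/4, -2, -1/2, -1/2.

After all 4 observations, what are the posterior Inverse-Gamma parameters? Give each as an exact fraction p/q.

obs 1: x=-7/4 → posterior Inverse-Gamma(6, 501/160)
obs 2: x=-2 → posterior Inverse-Gamma(13/2, 821/160)
obs 3: x=-1/2 → posterior Inverse-Gamma(7, 841/160)
obs 4: x=-1/2 → posterior Inverse-Gamma(15/2, 861/160)

alpha=15/2, beta=861/160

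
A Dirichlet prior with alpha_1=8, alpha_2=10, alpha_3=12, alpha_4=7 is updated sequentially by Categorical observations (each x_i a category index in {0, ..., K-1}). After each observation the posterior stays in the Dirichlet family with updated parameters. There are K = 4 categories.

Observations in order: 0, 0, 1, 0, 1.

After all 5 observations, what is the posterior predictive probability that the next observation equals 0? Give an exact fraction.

obs 1: x=0 → posterior Dirichlet(9, 10, 12, 7)
obs 2: x=0 → posterior Dirichlet(10, 10, 12, 7)
obs 3: x=1 → posterior Dirichlet(10, 11, 12, 7)
obs 4: x=0 → posterior Dirichlet(11, 11, 12, 7)
obs 5: x=1 → posterior Dirichlet(11, 12, 12, 7)

11/42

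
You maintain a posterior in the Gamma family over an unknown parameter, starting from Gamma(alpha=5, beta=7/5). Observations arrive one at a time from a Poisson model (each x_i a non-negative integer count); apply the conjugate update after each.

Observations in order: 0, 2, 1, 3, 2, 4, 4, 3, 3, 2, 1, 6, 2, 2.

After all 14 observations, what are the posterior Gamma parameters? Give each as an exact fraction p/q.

alpha=40, beta=77/5

obs 1: x=0 → posterior Gamma(5, 12/5)
obs 2: x=2 → posterior Gamma(7, 17/5)
obs 3: x=1 → posterior Gamma(8, 22/5)
obs 4: x=3 → posterior Gamma(11, 27/5)
obs 5: x=2 → posterior Gamma(13, 32/5)
obs 6: x=4 → posterior Gamma(17, 37/5)
obs 7: x=4 → posterior Gamma(21, 42/5)
obs 8: x=3 → posterior Gamma(24, 47/5)
obs 9: x=3 → posterior Gamma(27, 52/5)
obs 10: x=2 → posterior Gamma(29, 57/5)
obs 11: x=1 → posterior Gamma(30, 62/5)
obs 12: x=6 → posterior Gamma(36, 67/5)
obs 13: x=2 → posterior Gamma(38, 72/5)
obs 14: x=2 → posterior Gamma(40, 77/5)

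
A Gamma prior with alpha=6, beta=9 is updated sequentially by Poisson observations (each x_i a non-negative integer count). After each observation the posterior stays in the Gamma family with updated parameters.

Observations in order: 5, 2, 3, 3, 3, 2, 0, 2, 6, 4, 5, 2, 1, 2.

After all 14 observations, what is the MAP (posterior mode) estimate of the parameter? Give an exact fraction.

obs 1: x=5 → posterior Gamma(11, 10)
obs 2: x=2 → posterior Gamma(13, 11)
obs 3: x=3 → posterior Gamma(16, 12)
obs 4: x=3 → posterior Gamma(19, 13)
obs 5: x=3 → posterior Gamma(22, 14)
obs 6: x=2 → posterior Gamma(24, 15)
obs 7: x=0 → posterior Gamma(24, 16)
obs 8: x=2 → posterior Gamma(26, 17)
obs 9: x=6 → posterior Gamma(32, 18)
obs 10: x=4 → posterior Gamma(36, 19)
obs 11: x=5 → posterior Gamma(41, 20)
obs 12: x=2 → posterior Gamma(43, 21)
obs 13: x=1 → posterior Gamma(44, 22)
obs 14: x=2 → posterior Gamma(46, 23)

45/23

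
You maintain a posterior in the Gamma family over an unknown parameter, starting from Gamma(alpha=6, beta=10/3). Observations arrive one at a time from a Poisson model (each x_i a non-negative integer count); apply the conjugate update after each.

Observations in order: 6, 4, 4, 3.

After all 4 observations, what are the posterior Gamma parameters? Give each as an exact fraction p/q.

obs 1: x=6 → posterior Gamma(12, 13/3)
obs 2: x=4 → posterior Gamma(16, 16/3)
obs 3: x=4 → posterior Gamma(20, 19/3)
obs 4: x=3 → posterior Gamma(23, 22/3)

alpha=23, beta=22/3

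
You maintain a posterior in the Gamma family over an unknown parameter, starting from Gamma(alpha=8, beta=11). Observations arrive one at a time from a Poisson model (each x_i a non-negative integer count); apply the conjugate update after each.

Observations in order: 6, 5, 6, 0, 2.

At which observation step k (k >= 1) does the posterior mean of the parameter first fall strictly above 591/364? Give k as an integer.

obs 1: x=6 → posterior Gamma(14, 12)
obs 2: x=5 → posterior Gamma(19, 13)
obs 3: x=6 → posterior Gamma(25, 14)
obs 4: x=0 → posterior Gamma(25, 15)
obs 5: x=2 → posterior Gamma(27, 16)

k = 3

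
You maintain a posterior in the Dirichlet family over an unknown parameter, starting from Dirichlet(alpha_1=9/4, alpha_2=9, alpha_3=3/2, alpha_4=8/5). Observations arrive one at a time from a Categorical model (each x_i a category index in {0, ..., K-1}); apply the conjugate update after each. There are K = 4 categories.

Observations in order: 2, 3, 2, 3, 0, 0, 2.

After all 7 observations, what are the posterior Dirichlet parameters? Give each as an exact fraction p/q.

alpha_1=17/4, alpha_2=9, alpha_3=9/2, alpha_4=18/5

obs 1: x=2 → posterior Dirichlet(9/4, 9, 5/2, 8/5)
obs 2: x=3 → posterior Dirichlet(9/4, 9, 5/2, 13/5)
obs 3: x=2 → posterior Dirichlet(9/4, 9, 7/2, 13/5)
obs 4: x=3 → posterior Dirichlet(9/4, 9, 7/2, 18/5)
obs 5: x=0 → posterior Dirichlet(13/4, 9, 7/2, 18/5)
obs 6: x=0 → posterior Dirichlet(17/4, 9, 7/2, 18/5)
obs 7: x=2 → posterior Dirichlet(17/4, 9, 9/2, 18/5)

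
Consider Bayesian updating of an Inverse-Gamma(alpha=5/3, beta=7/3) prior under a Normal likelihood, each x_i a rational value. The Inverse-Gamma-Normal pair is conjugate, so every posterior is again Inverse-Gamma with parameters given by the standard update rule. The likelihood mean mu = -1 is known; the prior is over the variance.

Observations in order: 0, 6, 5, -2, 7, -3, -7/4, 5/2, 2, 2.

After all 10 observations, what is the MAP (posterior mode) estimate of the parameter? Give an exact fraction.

9143/736

obs 1: x=0 → posterior Inverse-Gamma(13/6, 17/6)
obs 2: x=6 → posterior Inverse-Gamma(8/3, 82/3)
obs 3: x=5 → posterior Inverse-Gamma(19/6, 136/3)
obs 4: x=-2 → posterior Inverse-Gamma(11/3, 275/6)
obs 5: x=7 → posterior Inverse-Gamma(25/6, 467/6)
obs 6: x=-3 → posterior Inverse-Gamma(14/3, 479/6)
obs 7: x=-7/4 → posterior Inverse-Gamma(31/6, 7691/96)
obs 8: x=5/2 → posterior Inverse-Gamma(17/3, 8279/96)
obs 9: x=2 → posterior Inverse-Gamma(37/6, 8711/96)
obs 10: x=2 → posterior Inverse-Gamma(20/3, 9143/96)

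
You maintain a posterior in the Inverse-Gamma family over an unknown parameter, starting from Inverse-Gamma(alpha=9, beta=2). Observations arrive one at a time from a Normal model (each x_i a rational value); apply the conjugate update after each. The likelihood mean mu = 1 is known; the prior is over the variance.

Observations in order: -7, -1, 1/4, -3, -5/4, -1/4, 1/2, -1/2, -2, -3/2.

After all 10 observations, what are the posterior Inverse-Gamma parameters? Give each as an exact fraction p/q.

alpha=14, beta=1807/32

obs 1: x=-7 → posterior Inverse-Gamma(19/2, 34)
obs 2: x=-1 → posterior Inverse-Gamma(10, 36)
obs 3: x=1/4 → posterior Inverse-Gamma(21/2, 1161/32)
obs 4: x=-3 → posterior Inverse-Gamma(11, 1417/32)
obs 5: x=-5/4 → posterior Inverse-Gamma(23/2, 749/16)
obs 6: x=-1/4 → posterior Inverse-Gamma(12, 1523/32)
obs 7: x=1/2 → posterior Inverse-Gamma(25/2, 1527/32)
obs 8: x=-1/2 → posterior Inverse-Gamma(13, 1563/32)
obs 9: x=-2 → posterior Inverse-Gamma(27/2, 1707/32)
obs 10: x=-3/2 → posterior Inverse-Gamma(14, 1807/32)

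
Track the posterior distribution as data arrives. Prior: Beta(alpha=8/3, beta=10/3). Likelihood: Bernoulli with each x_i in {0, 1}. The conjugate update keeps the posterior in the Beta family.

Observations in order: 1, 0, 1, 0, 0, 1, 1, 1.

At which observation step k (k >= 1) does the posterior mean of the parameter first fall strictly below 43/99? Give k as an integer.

k = 5

obs 1: x=1 → posterior Beta(11/3, 10/3)
obs 2: x=0 → posterior Beta(11/3, 13/3)
obs 3: x=1 → posterior Beta(14/3, 13/3)
obs 4: x=0 → posterior Beta(14/3, 16/3)
obs 5: x=0 → posterior Beta(14/3, 19/3)
obs 6: x=1 → posterior Beta(17/3, 19/3)
obs 7: x=1 → posterior Beta(20/3, 19/3)
obs 8: x=1 → posterior Beta(23/3, 19/3)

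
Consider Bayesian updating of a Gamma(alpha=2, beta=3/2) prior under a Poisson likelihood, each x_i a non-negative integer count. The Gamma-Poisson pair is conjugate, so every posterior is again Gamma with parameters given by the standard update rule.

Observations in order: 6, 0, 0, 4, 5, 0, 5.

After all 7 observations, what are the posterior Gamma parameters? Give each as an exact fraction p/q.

obs 1: x=6 → posterior Gamma(8, 5/2)
obs 2: x=0 → posterior Gamma(8, 7/2)
obs 3: x=0 → posterior Gamma(8, 9/2)
obs 4: x=4 → posterior Gamma(12, 11/2)
obs 5: x=5 → posterior Gamma(17, 13/2)
obs 6: x=0 → posterior Gamma(17, 15/2)
obs 7: x=5 → posterior Gamma(22, 17/2)

alpha=22, beta=17/2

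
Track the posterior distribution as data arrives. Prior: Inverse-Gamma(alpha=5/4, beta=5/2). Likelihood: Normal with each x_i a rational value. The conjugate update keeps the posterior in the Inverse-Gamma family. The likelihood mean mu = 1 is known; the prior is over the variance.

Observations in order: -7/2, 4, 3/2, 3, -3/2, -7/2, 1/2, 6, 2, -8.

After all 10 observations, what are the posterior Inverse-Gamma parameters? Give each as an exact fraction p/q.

obs 1: x=-7/2 → posterior Inverse-Gamma(7/4, 101/8)
obs 2: x=4 → posterior Inverse-Gamma(9/4, 137/8)
obs 3: x=3/2 → posterior Inverse-Gamma(11/4, 69/4)
obs 4: x=3 → posterior Inverse-Gamma(13/4, 77/4)
obs 5: x=-3/2 → posterior Inverse-Gamma(15/4, 179/8)
obs 6: x=-7/2 → posterior Inverse-Gamma(17/4, 65/2)
obs 7: x=1/2 → posterior Inverse-Gamma(19/4, 261/8)
obs 8: x=6 → posterior Inverse-Gamma(21/4, 361/8)
obs 9: x=2 → posterior Inverse-Gamma(23/4, 365/8)
obs 10: x=-8 → posterior Inverse-Gamma(25/4, 689/8)

alpha=25/4, beta=689/8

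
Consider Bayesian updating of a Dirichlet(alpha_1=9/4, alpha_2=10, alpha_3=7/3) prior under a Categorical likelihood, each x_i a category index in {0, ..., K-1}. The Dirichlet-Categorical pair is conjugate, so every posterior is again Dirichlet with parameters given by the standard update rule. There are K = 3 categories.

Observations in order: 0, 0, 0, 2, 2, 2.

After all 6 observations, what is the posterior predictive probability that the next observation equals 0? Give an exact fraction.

obs 1: x=0 → posterior Dirichlet(13/4, 10, 7/3)
obs 2: x=0 → posterior Dirichlet(17/4, 10, 7/3)
obs 3: x=0 → posterior Dirichlet(21/4, 10, 7/3)
obs 4: x=2 → posterior Dirichlet(21/4, 10, 10/3)
obs 5: x=2 → posterior Dirichlet(21/4, 10, 13/3)
obs 6: x=2 → posterior Dirichlet(21/4, 10, 16/3)

63/247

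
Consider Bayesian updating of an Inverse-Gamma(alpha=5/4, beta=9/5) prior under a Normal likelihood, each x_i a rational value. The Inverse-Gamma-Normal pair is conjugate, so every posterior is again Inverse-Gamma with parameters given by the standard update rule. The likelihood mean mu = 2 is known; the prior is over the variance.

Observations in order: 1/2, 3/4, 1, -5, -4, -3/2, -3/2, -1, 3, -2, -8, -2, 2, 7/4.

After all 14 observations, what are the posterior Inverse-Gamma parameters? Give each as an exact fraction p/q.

alpha=33/4, beta=10399/80

obs 1: x=1/2 → posterior Inverse-Gamma(7/4, 117/40)
obs 2: x=3/4 → posterior Inverse-Gamma(9/4, 593/160)
obs 3: x=1 → posterior Inverse-Gamma(11/4, 673/160)
obs 4: x=-5 → posterior Inverse-Gamma(13/4, 4593/160)
obs 5: x=-4 → posterior Inverse-Gamma(15/4, 7473/160)
obs 6: x=-3/2 → posterior Inverse-Gamma(17/4, 8453/160)
obs 7: x=-3/2 → posterior Inverse-Gamma(19/4, 9433/160)
obs 8: x=-1 → posterior Inverse-Gamma(21/4, 10153/160)
obs 9: x=3 → posterior Inverse-Gamma(23/4, 10233/160)
obs 10: x=-2 → posterior Inverse-Gamma(25/4, 11513/160)
obs 11: x=-8 → posterior Inverse-Gamma(27/4, 19513/160)
obs 12: x=-2 → posterior Inverse-Gamma(29/4, 20793/160)
obs 13: x=2 → posterior Inverse-Gamma(31/4, 20793/160)
obs 14: x=7/4 → posterior Inverse-Gamma(33/4, 10399/80)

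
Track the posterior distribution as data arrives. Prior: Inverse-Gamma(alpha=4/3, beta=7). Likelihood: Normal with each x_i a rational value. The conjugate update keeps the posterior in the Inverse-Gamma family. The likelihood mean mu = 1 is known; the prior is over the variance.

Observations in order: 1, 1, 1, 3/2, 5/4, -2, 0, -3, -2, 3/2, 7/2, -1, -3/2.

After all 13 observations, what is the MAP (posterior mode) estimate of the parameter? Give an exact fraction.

3171/848

obs 1: x=1 → posterior Inverse-Gamma(11/6, 7)
obs 2: x=1 → posterior Inverse-Gamma(7/3, 7)
obs 3: x=1 → posterior Inverse-Gamma(17/6, 7)
obs 4: x=3/2 → posterior Inverse-Gamma(10/3, 57/8)
obs 5: x=5/4 → posterior Inverse-Gamma(23/6, 229/32)
obs 6: x=-2 → posterior Inverse-Gamma(13/3, 373/32)
obs 7: x=0 → posterior Inverse-Gamma(29/6, 389/32)
obs 8: x=-3 → posterior Inverse-Gamma(16/3, 645/32)
obs 9: x=-2 → posterior Inverse-Gamma(35/6, 789/32)
obs 10: x=3/2 → posterior Inverse-Gamma(19/3, 793/32)
obs 11: x=7/2 → posterior Inverse-Gamma(41/6, 893/32)
obs 12: x=-1 → posterior Inverse-Gamma(22/3, 957/32)
obs 13: x=-3/2 → posterior Inverse-Gamma(47/6, 1057/32)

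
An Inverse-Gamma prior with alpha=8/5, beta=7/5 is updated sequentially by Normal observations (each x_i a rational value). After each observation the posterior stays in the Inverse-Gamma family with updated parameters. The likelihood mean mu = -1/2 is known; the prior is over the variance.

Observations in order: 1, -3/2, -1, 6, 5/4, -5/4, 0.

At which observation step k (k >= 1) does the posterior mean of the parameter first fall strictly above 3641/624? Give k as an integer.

k = 4

obs 1: x=1 → posterior Inverse-Gamma(21/10, 101/40)
obs 2: x=-3/2 → posterior Inverse-Gamma(13/5, 121/40)
obs 3: x=-1 → posterior Inverse-Gamma(31/10, 63/20)
obs 4: x=6 → posterior Inverse-Gamma(18/5, 971/40)
obs 5: x=5/4 → posterior Inverse-Gamma(41/10, 4129/160)
obs 6: x=-5/4 → posterior Inverse-Gamma(23/5, 2087/80)
obs 7: x=0 → posterior Inverse-Gamma(51/10, 2097/80)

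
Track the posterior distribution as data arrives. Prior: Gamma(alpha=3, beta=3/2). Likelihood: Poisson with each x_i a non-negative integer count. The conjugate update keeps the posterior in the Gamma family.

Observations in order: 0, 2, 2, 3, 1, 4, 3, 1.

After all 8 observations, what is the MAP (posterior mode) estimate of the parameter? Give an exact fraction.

36/19

obs 1: x=0 → posterior Gamma(3, 5/2)
obs 2: x=2 → posterior Gamma(5, 7/2)
obs 3: x=2 → posterior Gamma(7, 9/2)
obs 4: x=3 → posterior Gamma(10, 11/2)
obs 5: x=1 → posterior Gamma(11, 13/2)
obs 6: x=4 → posterior Gamma(15, 15/2)
obs 7: x=3 → posterior Gamma(18, 17/2)
obs 8: x=1 → posterior Gamma(19, 19/2)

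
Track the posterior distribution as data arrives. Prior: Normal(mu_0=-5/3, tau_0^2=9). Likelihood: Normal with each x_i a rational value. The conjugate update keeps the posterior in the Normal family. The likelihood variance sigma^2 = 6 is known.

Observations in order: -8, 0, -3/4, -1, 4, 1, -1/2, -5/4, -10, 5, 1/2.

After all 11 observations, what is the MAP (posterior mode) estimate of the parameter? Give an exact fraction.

obs 1: x=-8 → posterior Normal(-82/15, 18/5)
obs 2: x=0 → posterior Normal(-41/12, 9/4)
obs 3: x=-3/4 → posterior Normal(-355/132, 18/11)
obs 4: x=-1 → posterior Normal(-391/168, 9/7)
obs 5: x=4 → posterior Normal(-247/204, 18/17)
obs 6: x=1 → posterior Normal(-211/240, 9/10)
obs 7: x=-1/2 → posterior Normal(-229/276, 18/23)
obs 8: x=-5/4 → posterior Normal(-137/156, 9/13)
obs 9: x=-10 → posterior Normal(-317/174, 18/29)
obs 10: x=5 → posterior Normal(-227/192, 9/16)
obs 11: x=1/2 → posterior Normal(-109/105, 18/35)

-109/105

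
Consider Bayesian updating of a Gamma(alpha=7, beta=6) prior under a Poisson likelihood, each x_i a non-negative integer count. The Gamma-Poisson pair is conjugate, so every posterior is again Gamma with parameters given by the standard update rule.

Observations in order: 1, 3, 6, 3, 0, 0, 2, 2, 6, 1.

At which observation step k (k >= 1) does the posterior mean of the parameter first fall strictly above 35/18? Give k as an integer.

k = 4

obs 1: x=1 → posterior Gamma(8, 7)
obs 2: x=3 → posterior Gamma(11, 8)
obs 3: x=6 → posterior Gamma(17, 9)
obs 4: x=3 → posterior Gamma(20, 10)
obs 5: x=0 → posterior Gamma(20, 11)
obs 6: x=0 → posterior Gamma(20, 12)
obs 7: x=2 → posterior Gamma(22, 13)
obs 8: x=2 → posterior Gamma(24, 14)
obs 9: x=6 → posterior Gamma(30, 15)
obs 10: x=1 → posterior Gamma(31, 16)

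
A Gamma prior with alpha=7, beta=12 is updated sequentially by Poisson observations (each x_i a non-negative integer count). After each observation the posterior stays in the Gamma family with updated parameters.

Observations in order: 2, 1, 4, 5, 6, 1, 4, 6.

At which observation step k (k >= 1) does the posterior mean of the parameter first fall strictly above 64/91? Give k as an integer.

obs 1: x=2 → posterior Gamma(9, 13)
obs 2: x=1 → posterior Gamma(10, 14)
obs 3: x=4 → posterior Gamma(14, 15)
obs 4: x=5 → posterior Gamma(19, 16)
obs 5: x=6 → posterior Gamma(25, 17)
obs 6: x=1 → posterior Gamma(26, 18)
obs 7: x=4 → posterior Gamma(30, 19)
obs 8: x=6 → posterior Gamma(36, 20)

k = 2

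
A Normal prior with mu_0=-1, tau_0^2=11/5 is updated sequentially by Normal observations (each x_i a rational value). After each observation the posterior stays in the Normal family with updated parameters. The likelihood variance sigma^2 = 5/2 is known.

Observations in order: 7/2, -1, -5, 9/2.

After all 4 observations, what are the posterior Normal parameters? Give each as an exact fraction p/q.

obs 1: x=7/2 → posterior Normal(52/47, 55/47)
obs 2: x=-1 → posterior Normal(10/23, 55/69)
obs 3: x=-5 → posterior Normal(-80/91, 55/91)
obs 4: x=9/2 → posterior Normal(19/113, 55/113)

mu_0=19/113, tau_0^2=55/113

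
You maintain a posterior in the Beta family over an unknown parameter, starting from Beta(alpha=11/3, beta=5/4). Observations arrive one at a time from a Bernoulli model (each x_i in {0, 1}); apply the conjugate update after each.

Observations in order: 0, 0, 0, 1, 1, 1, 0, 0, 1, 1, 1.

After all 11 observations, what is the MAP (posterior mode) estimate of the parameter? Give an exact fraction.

104/167

obs 1: x=0 → posterior Beta(11/3, 9/4)
obs 2: x=0 → posterior Beta(11/3, 13/4)
obs 3: x=0 → posterior Beta(11/3, 17/4)
obs 4: x=1 → posterior Beta(14/3, 17/4)
obs 5: x=1 → posterior Beta(17/3, 17/4)
obs 6: x=1 → posterior Beta(20/3, 17/4)
obs 7: x=0 → posterior Beta(20/3, 21/4)
obs 8: x=0 → posterior Beta(20/3, 25/4)
obs 9: x=1 → posterior Beta(23/3, 25/4)
obs 10: x=1 → posterior Beta(26/3, 25/4)
obs 11: x=1 → posterior Beta(29/3, 25/4)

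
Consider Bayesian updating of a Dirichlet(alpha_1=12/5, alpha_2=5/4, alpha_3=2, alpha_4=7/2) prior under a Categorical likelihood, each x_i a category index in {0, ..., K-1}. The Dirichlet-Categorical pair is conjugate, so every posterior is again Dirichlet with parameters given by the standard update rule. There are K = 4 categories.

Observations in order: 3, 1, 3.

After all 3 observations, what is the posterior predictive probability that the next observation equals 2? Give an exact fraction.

obs 1: x=3 → posterior Dirichlet(12/5, 5/4, 2, 9/2)
obs 2: x=1 → posterior Dirichlet(12/5, 9/4, 2, 9/2)
obs 3: x=3 → posterior Dirichlet(12/5, 9/4, 2, 11/2)

40/243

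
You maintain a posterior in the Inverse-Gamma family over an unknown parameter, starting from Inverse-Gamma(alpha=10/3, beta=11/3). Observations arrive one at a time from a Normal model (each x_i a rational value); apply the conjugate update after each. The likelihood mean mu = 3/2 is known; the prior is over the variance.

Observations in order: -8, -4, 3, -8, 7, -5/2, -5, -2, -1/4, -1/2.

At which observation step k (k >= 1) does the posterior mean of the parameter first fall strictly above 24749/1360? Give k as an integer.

obs 1: x=-8 → posterior Inverse-Gamma(23/6, 1171/24)
obs 2: x=-4 → posterior Inverse-Gamma(13/3, 767/12)
obs 3: x=3 → posterior Inverse-Gamma(29/6, 1561/24)
obs 4: x=-8 → posterior Inverse-Gamma(16/3, 661/6)
obs 5: x=7 → posterior Inverse-Gamma(35/6, 3007/24)
obs 6: x=-5/2 → posterior Inverse-Gamma(19/3, 3199/24)
obs 7: x=-5 → posterior Inverse-Gamma(41/6, 1853/12)
obs 8: x=-2 → posterior Inverse-Gamma(22/3, 3853/24)
obs 9: x=-1/4 → posterior Inverse-Gamma(47/6, 15559/96)
obs 10: x=-1/2 → posterior Inverse-Gamma(25/3, 15751/96)

k = 2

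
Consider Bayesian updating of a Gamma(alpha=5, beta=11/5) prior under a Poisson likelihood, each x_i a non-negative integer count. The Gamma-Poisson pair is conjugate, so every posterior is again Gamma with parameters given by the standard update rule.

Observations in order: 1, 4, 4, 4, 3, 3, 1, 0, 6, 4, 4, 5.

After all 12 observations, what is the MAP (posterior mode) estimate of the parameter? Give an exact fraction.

obs 1: x=1 → posterior Gamma(6, 16/5)
obs 2: x=4 → posterior Gamma(10, 21/5)
obs 3: x=4 → posterior Gamma(14, 26/5)
obs 4: x=4 → posterior Gamma(18, 31/5)
obs 5: x=3 → posterior Gamma(21, 36/5)
obs 6: x=3 → posterior Gamma(24, 41/5)
obs 7: x=1 → posterior Gamma(25, 46/5)
obs 8: x=0 → posterior Gamma(25, 51/5)
obs 9: x=6 → posterior Gamma(31, 56/5)
obs 10: x=4 → posterior Gamma(35, 61/5)
obs 11: x=4 → posterior Gamma(39, 66/5)
obs 12: x=5 → posterior Gamma(44, 71/5)

215/71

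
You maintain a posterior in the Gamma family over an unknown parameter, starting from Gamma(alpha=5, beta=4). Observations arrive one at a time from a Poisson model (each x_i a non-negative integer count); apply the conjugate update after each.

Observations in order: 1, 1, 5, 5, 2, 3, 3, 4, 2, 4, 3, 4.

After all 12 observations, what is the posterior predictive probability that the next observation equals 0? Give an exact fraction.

obs 1: x=1 → posterior Gamma(6, 5)
obs 2: x=1 → posterior Gamma(7, 6)
obs 3: x=5 → posterior Gamma(12, 7)
obs 4: x=5 → posterior Gamma(17, 8)
obs 5: x=2 → posterior Gamma(19, 9)
obs 6: x=3 → posterior Gamma(22, 10)
obs 7: x=3 → posterior Gamma(25, 11)
obs 8: x=4 → posterior Gamma(29, 12)
obs 9: x=2 → posterior Gamma(31, 13)
obs 10: x=4 → posterior Gamma(35, 14)
obs 11: x=3 → posterior Gamma(38, 15)
obs 12: x=4 → posterior Gamma(42, 16)

374144419156711147060143317175368453031918731001856/4773695331839566234818968439734627784374274207965089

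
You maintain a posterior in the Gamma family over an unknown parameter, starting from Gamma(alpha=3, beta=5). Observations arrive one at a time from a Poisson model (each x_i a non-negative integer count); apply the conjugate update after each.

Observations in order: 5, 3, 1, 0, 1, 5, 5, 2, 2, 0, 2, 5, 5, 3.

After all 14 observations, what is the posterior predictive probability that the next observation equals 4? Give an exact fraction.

15200326976206019310265984977417003997225557710380222414239/140737488355328000000000000000000000000000000000000000000000

obs 1: x=5 → posterior Gamma(8, 6)
obs 2: x=3 → posterior Gamma(11, 7)
obs 3: x=1 → posterior Gamma(12, 8)
obs 4: x=0 → posterior Gamma(12, 9)
obs 5: x=1 → posterior Gamma(13, 10)
obs 6: x=5 → posterior Gamma(18, 11)
obs 7: x=5 → posterior Gamma(23, 12)
obs 8: x=2 → posterior Gamma(25, 13)
obs 9: x=2 → posterior Gamma(27, 14)
obs 10: x=0 → posterior Gamma(27, 15)
obs 11: x=2 → posterior Gamma(29, 16)
obs 12: x=5 → posterior Gamma(34, 17)
obs 13: x=5 → posterior Gamma(39, 18)
obs 14: x=3 → posterior Gamma(42, 19)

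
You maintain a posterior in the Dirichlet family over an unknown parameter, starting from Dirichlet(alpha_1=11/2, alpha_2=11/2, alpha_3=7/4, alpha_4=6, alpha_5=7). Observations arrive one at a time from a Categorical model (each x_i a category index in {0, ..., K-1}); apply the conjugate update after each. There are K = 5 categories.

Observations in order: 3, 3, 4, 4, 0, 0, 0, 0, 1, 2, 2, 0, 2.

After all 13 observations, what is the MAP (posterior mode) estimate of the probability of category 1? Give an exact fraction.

22/135

obs 1: x=3 → posterior Dirichlet(11/2, 11/2, 7/4, 7, 7)
obs 2: x=3 → posterior Dirichlet(11/2, 11/2, 7/4, 8, 7)
obs 3: x=4 → posterior Dirichlet(11/2, 11/2, 7/4, 8, 8)
obs 4: x=4 → posterior Dirichlet(11/2, 11/2, 7/4, 8, 9)
obs 5: x=0 → posterior Dirichlet(13/2, 11/2, 7/4, 8, 9)
obs 6: x=0 → posterior Dirichlet(15/2, 11/2, 7/4, 8, 9)
obs 7: x=0 → posterior Dirichlet(17/2, 11/2, 7/4, 8, 9)
obs 8: x=0 → posterior Dirichlet(19/2, 11/2, 7/4, 8, 9)
obs 9: x=1 → posterior Dirichlet(19/2, 13/2, 7/4, 8, 9)
obs 10: x=2 → posterior Dirichlet(19/2, 13/2, 11/4, 8, 9)
obs 11: x=2 → posterior Dirichlet(19/2, 13/2, 15/4, 8, 9)
obs 12: x=0 → posterior Dirichlet(21/2, 13/2, 15/4, 8, 9)
obs 13: x=2 → posterior Dirichlet(21/2, 13/2, 19/4, 8, 9)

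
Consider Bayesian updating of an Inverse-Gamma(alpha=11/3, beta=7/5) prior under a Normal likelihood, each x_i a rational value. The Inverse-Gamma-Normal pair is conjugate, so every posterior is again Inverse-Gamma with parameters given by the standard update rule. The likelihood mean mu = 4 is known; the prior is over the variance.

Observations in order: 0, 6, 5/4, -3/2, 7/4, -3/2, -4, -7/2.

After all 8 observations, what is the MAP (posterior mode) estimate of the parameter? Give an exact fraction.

25941/2080

obs 1: x=0 → posterior Inverse-Gamma(25/6, 47/5)
obs 2: x=6 → posterior Inverse-Gamma(14/3, 57/5)
obs 3: x=5/4 → posterior Inverse-Gamma(31/6, 2429/160)
obs 4: x=-3/2 → posterior Inverse-Gamma(17/3, 4849/160)
obs 5: x=7/4 → posterior Inverse-Gamma(37/6, 2627/80)
obs 6: x=-3/2 → posterior Inverse-Gamma(20/3, 3837/80)
obs 7: x=-4 → posterior Inverse-Gamma(43/6, 6397/80)
obs 8: x=-7/2 → posterior Inverse-Gamma(23/3, 8647/80)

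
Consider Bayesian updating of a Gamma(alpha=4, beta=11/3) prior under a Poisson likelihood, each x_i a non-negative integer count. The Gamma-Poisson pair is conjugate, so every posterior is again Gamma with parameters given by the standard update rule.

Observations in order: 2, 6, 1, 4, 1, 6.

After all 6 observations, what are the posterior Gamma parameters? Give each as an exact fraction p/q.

obs 1: x=2 → posterior Gamma(6, 14/3)
obs 2: x=6 → posterior Gamma(12, 17/3)
obs 3: x=1 → posterior Gamma(13, 20/3)
obs 4: x=4 → posterior Gamma(17, 23/3)
obs 5: x=1 → posterior Gamma(18, 26/3)
obs 6: x=6 → posterior Gamma(24, 29/3)

alpha=24, beta=29/3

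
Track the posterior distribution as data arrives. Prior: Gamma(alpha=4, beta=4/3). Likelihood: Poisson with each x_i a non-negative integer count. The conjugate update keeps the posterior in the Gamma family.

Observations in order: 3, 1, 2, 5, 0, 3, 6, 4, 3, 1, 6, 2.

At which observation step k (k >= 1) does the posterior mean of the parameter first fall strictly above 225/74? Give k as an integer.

k = 11

obs 1: x=3 → posterior Gamma(7, 7/3)
obs 2: x=1 → posterior Gamma(8, 10/3)
obs 3: x=2 → posterior Gamma(10, 13/3)
obs 4: x=5 → posterior Gamma(15, 16/3)
obs 5: x=0 → posterior Gamma(15, 19/3)
obs 6: x=3 → posterior Gamma(18, 22/3)
obs 7: x=6 → posterior Gamma(24, 25/3)
obs 8: x=4 → posterior Gamma(28, 28/3)
obs 9: x=3 → posterior Gamma(31, 31/3)
obs 10: x=1 → posterior Gamma(32, 34/3)
obs 11: x=6 → posterior Gamma(38, 37/3)
obs 12: x=2 → posterior Gamma(40, 40/3)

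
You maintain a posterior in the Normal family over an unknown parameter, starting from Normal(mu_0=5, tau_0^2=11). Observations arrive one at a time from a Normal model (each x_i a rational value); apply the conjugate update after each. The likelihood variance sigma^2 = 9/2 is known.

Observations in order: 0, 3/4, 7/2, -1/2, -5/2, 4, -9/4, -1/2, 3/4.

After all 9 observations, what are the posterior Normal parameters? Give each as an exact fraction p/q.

mu_0=233/414, tau_0^2=11/23

obs 1: x=0 → posterior Normal(45/31, 99/31)
obs 2: x=3/4 → posterior Normal(123/106, 99/53)
obs 3: x=7/2 → posterior Normal(277/150, 33/25)
obs 4: x=-1/2 → posterior Normal(255/194, 99/97)
obs 5: x=-5/2 → posterior Normal(145/238, 99/119)
obs 6: x=4 → posterior Normal(107/94, 33/47)
obs 7: x=-9/4 → posterior Normal(111/163, 99/163)
obs 8: x=-1/2 → posterior Normal(20/37, 99/185)
obs 9: x=3/4 → posterior Normal(233/414, 11/23)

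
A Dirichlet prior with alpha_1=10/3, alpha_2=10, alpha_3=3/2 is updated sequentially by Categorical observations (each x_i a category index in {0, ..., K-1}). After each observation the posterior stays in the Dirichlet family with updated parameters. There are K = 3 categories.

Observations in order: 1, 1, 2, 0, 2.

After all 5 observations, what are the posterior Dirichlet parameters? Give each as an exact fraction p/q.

alpha_1=13/3, alpha_2=12, alpha_3=7/2

obs 1: x=1 → posterior Dirichlet(10/3, 11, 3/2)
obs 2: x=1 → posterior Dirichlet(10/3, 12, 3/2)
obs 3: x=2 → posterior Dirichlet(10/3, 12, 5/2)
obs 4: x=0 → posterior Dirichlet(13/3, 12, 5/2)
obs 5: x=2 → posterior Dirichlet(13/3, 12, 7/2)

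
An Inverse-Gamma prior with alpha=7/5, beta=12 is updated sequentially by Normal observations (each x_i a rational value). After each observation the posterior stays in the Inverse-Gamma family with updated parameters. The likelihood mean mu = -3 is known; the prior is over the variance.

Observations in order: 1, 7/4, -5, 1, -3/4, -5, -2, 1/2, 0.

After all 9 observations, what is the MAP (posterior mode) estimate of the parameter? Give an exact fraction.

obs 1: x=1 → posterior Inverse-Gamma(19/10, 20)
obs 2: x=7/4 → posterior Inverse-Gamma(12/5, 1001/32)
obs 3: x=-5 → posterior Inverse-Gamma(29/10, 1065/32)
obs 4: x=1 → posterior Inverse-Gamma(17/5, 1321/32)
obs 5: x=-3/4 → posterior Inverse-Gamma(39/10, 701/16)
obs 6: x=-5 → posterior Inverse-Gamma(22/5, 733/16)
obs 7: x=-2 → posterior Inverse-Gamma(49/10, 741/16)
obs 8: x=1/2 → posterior Inverse-Gamma(27/5, 839/16)
obs 9: x=0 → posterior Inverse-Gamma(59/10, 911/16)

4555/552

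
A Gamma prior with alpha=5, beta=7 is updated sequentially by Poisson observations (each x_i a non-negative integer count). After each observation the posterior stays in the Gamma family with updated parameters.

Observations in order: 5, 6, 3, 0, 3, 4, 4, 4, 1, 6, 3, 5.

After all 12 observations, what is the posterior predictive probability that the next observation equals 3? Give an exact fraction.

obs 1: x=5 → posterior Gamma(10, 8)
obs 2: x=6 → posterior Gamma(16, 9)
obs 3: x=3 → posterior Gamma(19, 10)
obs 4: x=0 → posterior Gamma(19, 11)
obs 5: x=3 → posterior Gamma(22, 12)
obs 6: x=4 → posterior Gamma(26, 13)
obs 7: x=4 → posterior Gamma(30, 14)
obs 8: x=4 → posterior Gamma(34, 15)
obs 9: x=1 → posterior Gamma(35, 16)
obs 10: x=6 → posterior Gamma(41, 17)
obs 11: x=3 → posterior Gamma(44, 18)
obs 12: x=5 → posterior Gamma(49, 19)

379814419122197896704972832692760619649806270390619897466311628307/1801439850948198400000000000000000000000000000000000000000000000000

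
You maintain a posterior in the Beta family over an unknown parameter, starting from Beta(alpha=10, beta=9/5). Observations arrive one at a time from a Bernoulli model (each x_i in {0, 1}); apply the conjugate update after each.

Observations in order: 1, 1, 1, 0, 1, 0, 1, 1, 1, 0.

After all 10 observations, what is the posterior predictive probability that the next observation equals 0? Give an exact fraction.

obs 1: x=1 → posterior Beta(11, 9/5)
obs 2: x=1 → posterior Beta(12, 9/5)
obs 3: x=1 → posterior Beta(13, 9/5)
obs 4: x=0 → posterior Beta(13, 14/5)
obs 5: x=1 → posterior Beta(14, 14/5)
obs 6: x=0 → posterior Beta(14, 19/5)
obs 7: x=1 → posterior Beta(15, 19/5)
obs 8: x=1 → posterior Beta(16, 19/5)
obs 9: x=1 → posterior Beta(17, 19/5)
obs 10: x=0 → posterior Beta(17, 24/5)

24/109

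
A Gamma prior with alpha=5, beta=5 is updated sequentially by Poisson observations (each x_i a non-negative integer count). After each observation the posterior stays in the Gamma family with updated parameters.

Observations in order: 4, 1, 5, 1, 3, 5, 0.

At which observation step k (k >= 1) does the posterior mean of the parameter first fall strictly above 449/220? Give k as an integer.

k = 6

obs 1: x=4 → posterior Gamma(9, 6)
obs 2: x=1 → posterior Gamma(10, 7)
obs 3: x=5 → posterior Gamma(15, 8)
obs 4: x=1 → posterior Gamma(16, 9)
obs 5: x=3 → posterior Gamma(19, 10)
obs 6: x=5 → posterior Gamma(24, 11)
obs 7: x=0 → posterior Gamma(24, 12)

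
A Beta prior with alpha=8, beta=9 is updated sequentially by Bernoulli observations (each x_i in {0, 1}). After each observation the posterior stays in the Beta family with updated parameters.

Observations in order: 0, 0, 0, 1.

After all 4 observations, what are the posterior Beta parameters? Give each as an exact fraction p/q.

alpha=9, beta=12

obs 1: x=0 → posterior Beta(8, 10)
obs 2: x=0 → posterior Beta(8, 11)
obs 3: x=0 → posterior Beta(8, 12)
obs 4: x=1 → posterior Beta(9, 12)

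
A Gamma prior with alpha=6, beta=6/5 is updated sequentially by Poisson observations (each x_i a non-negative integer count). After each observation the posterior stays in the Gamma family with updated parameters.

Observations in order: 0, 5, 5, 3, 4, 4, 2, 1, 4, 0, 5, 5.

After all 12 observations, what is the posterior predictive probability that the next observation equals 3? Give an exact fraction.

obs 1: x=0 → posterior Gamma(6, 11/5)
obs 2: x=5 → posterior Gamma(11, 16/5)
obs 3: x=5 → posterior Gamma(16, 21/5)
obs 4: x=3 → posterior Gamma(19, 26/5)
obs 5: x=4 → posterior Gamma(23, 31/5)
obs 6: x=4 → posterior Gamma(27, 36/5)
obs 7: x=2 → posterior Gamma(29, 41/5)
obs 8: x=1 → posterior Gamma(30, 46/5)
obs 9: x=4 → posterior Gamma(34, 51/5)
obs 10: x=0 → posterior Gamma(34, 56/5)
obs 11: x=5 → posterior Gamma(39, 61/5)
obs 12: x=5 → posterior Gamma(44, 66/5)

217828624158380220385652158812192277359667048477816010314166364003926529771369922560000/1021274268525563511931085694330227258944911498072883923298539774627631945868169334995191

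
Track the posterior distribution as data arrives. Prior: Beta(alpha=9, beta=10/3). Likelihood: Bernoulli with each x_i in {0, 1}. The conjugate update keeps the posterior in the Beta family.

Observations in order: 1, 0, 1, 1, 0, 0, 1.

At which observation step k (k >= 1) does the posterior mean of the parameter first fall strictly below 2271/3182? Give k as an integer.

k = 2

obs 1: x=1 → posterior Beta(10, 10/3)
obs 2: x=0 → posterior Beta(10, 13/3)
obs 3: x=1 → posterior Beta(11, 13/3)
obs 4: x=1 → posterior Beta(12, 13/3)
obs 5: x=0 → posterior Beta(12, 16/3)
obs 6: x=0 → posterior Beta(12, 19/3)
obs 7: x=1 → posterior Beta(13, 19/3)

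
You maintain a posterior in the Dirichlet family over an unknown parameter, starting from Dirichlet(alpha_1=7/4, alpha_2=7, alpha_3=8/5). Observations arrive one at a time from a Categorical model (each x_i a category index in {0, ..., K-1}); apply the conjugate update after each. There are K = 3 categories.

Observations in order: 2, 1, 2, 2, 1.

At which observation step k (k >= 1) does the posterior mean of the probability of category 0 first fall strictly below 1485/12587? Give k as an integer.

k = 5

obs 1: x=2 → posterior Dirichlet(7/4, 7, 13/5)
obs 2: x=1 → posterior Dirichlet(7/4, 8, 13/5)
obs 3: x=2 → posterior Dirichlet(7/4, 8, 18/5)
obs 4: x=2 → posterior Dirichlet(7/4, 8, 23/5)
obs 5: x=1 → posterior Dirichlet(7/4, 9, 23/5)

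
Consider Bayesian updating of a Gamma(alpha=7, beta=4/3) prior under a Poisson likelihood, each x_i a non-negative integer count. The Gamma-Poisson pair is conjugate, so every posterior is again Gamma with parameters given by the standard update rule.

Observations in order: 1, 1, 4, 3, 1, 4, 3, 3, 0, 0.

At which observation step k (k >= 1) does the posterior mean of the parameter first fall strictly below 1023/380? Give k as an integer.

obs 1: x=1 → posterior Gamma(8, 7/3)
obs 2: x=1 → posterior Gamma(9, 10/3)
obs 3: x=4 → posterior Gamma(13, 13/3)
obs 4: x=3 → posterior Gamma(16, 16/3)
obs 5: x=1 → posterior Gamma(17, 19/3)
obs 6: x=4 → posterior Gamma(21, 22/3)
obs 7: x=3 → posterior Gamma(24, 25/3)
obs 8: x=3 → posterior Gamma(27, 28/3)
obs 9: x=0 → posterior Gamma(27, 31/3)
obs 10: x=0 → posterior Gamma(27, 34/3)

k = 5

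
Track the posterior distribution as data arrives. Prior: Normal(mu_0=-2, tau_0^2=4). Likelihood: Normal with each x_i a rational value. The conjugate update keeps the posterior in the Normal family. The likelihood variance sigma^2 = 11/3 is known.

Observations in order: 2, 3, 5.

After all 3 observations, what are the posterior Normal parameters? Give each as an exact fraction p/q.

obs 1: x=2 → posterior Normal(2/23, 44/23)
obs 2: x=3 → posterior Normal(38/35, 44/35)
obs 3: x=5 → posterior Normal(98/47, 44/47)

mu_0=98/47, tau_0^2=44/47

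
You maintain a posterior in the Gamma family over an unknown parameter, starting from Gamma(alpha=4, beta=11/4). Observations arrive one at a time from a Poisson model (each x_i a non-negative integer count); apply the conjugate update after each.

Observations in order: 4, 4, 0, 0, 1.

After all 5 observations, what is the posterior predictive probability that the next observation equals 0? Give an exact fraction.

obs 1: x=4 → posterior Gamma(8, 15/4)
obs 2: x=4 → posterior Gamma(12, 19/4)
obs 3: x=0 → posterior Gamma(12, 23/4)
obs 4: x=0 → posterior Gamma(12, 27/4)
obs 5: x=1 → posterior Gamma(13, 31/4)

24417546297445042591/118272717781982421875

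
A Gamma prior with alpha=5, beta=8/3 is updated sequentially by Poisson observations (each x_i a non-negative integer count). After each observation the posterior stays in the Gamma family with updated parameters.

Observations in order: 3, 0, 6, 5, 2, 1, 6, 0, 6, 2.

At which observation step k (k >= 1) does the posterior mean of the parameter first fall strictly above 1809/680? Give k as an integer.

obs 1: x=3 → posterior Gamma(8, 11/3)
obs 2: x=0 → posterior Gamma(8, 14/3)
obs 3: x=6 → posterior Gamma(14, 17/3)
obs 4: x=5 → posterior Gamma(19, 20/3)
obs 5: x=2 → posterior Gamma(21, 23/3)
obs 6: x=1 → posterior Gamma(22, 26/3)
obs 7: x=6 → posterior Gamma(28, 29/3)
obs 8: x=0 → posterior Gamma(28, 32/3)
obs 9: x=6 → posterior Gamma(34, 35/3)
obs 10: x=2 → posterior Gamma(36, 38/3)

k = 4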